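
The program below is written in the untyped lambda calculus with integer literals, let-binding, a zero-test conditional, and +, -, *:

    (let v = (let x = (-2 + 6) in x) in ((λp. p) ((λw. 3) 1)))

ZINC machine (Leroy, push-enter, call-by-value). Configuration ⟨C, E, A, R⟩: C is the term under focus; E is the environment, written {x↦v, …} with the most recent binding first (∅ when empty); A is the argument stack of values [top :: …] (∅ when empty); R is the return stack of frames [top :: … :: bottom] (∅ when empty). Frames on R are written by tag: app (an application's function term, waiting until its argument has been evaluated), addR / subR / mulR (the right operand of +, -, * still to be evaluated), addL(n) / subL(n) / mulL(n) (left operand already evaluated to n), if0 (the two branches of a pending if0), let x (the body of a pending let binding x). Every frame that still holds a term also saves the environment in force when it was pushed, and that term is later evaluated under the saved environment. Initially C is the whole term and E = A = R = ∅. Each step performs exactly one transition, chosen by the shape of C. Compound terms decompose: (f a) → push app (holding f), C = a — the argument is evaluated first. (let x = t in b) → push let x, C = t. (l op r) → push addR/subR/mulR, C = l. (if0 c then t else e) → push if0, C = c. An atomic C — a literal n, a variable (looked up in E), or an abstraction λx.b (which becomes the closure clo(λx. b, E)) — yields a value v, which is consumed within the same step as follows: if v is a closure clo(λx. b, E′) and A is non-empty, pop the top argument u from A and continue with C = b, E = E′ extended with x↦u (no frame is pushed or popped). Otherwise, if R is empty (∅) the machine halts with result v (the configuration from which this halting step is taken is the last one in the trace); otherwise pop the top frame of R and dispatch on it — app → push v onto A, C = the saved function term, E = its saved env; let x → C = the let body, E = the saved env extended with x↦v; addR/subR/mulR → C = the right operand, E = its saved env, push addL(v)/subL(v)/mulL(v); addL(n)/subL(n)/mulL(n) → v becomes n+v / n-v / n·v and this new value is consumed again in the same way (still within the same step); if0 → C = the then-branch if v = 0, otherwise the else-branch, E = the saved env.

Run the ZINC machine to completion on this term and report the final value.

[0] <C=(let v = (let x = (-2 + 6) in x) in ((λp. p) ((λw. 3) 1))), E=∅, A=∅, R=∅>
[1] <C=(let x = (-2 + 6) in x), E=∅, A=∅, R=[let v]>
[2] <C=(-2 + 6), E=∅, A=∅, R=[let x :: let v]>
[3] <C=-2, E=∅, A=∅, R=[addR :: let x :: let v]>
[4] <C=6, E=∅, A=∅, R=[addL(-2) :: let x :: let v]>
[5] <C=x, E={x↦4}, A=∅, R=[let v]>
[6] <C=((λp. p) ((λw. 3) 1)), E={v↦4}, A=∅, R=∅>
[7] <C=((λw. 3) 1), E={v↦4}, A=∅, R=[app]>
[8] <C=1, E={v↦4}, A=∅, R=[app :: app]>
[9] <C=(λw. 3), E={v↦4}, A=[1], R=[app]>
[10] <C=3, E={w↦1, v↦4}, A=∅, R=[app]>
[11] <C=(λp. p), E={v↦4}, A=[3], R=∅>
[12] <C=p, E={p↦3, v↦4}, A=∅, R=∅>
→ final value 3

Answer: 3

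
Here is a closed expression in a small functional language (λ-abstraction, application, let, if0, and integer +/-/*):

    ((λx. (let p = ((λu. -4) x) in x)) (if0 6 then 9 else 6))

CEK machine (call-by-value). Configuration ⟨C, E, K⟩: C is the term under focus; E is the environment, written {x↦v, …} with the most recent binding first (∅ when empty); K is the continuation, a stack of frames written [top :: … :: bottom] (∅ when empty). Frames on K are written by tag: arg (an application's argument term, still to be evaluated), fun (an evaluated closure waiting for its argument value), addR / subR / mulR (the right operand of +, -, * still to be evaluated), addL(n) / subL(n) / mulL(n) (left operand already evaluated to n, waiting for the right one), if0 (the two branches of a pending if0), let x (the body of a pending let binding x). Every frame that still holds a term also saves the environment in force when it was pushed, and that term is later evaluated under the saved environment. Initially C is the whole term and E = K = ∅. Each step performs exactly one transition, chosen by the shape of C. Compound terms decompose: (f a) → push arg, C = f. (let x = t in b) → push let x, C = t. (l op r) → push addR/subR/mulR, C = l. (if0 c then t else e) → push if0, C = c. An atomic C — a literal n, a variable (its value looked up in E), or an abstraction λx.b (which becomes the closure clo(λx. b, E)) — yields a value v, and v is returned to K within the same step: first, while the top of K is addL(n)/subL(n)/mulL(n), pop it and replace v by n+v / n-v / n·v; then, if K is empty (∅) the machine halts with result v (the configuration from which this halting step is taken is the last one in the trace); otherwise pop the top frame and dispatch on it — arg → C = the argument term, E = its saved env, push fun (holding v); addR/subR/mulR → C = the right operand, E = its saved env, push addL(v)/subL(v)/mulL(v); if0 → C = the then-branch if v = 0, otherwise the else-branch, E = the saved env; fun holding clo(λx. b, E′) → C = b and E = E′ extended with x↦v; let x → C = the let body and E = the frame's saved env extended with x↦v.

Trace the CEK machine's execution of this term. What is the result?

0. ⟨C=((λx. (let p = ((λu. -4) x) in x)) (if0 6 then 9 else 6)); E=∅; K=∅⟩
1. ⟨C=(λx. (let p = ((λu. -4) x) in x)); E=∅; K=[arg]⟩
2. ⟨C=(if0 6 then 9 else 6); E=∅; K=[fun]⟩
3. ⟨C=6; E=∅; K=[if0 :: fun]⟩
4. ⟨C=6; E=∅; K=[fun]⟩
5. ⟨C=(let p = ((λu. -4) x) in x); E={x↦6}; K=∅⟩
6. ⟨C=((λu. -4) x); E={x↦6}; K=[let p]⟩
7. ⟨C=(λu. -4); E={x↦6}; K=[arg :: let p]⟩
8. ⟨C=x; E={x↦6}; K=[fun :: let p]⟩
9. ⟨C=-4; E={u↦6, x↦6}; K=[let p]⟩
10. ⟨C=x; E={p↦-4, x↦6}; K=∅⟩
→ final value 6

Answer: 6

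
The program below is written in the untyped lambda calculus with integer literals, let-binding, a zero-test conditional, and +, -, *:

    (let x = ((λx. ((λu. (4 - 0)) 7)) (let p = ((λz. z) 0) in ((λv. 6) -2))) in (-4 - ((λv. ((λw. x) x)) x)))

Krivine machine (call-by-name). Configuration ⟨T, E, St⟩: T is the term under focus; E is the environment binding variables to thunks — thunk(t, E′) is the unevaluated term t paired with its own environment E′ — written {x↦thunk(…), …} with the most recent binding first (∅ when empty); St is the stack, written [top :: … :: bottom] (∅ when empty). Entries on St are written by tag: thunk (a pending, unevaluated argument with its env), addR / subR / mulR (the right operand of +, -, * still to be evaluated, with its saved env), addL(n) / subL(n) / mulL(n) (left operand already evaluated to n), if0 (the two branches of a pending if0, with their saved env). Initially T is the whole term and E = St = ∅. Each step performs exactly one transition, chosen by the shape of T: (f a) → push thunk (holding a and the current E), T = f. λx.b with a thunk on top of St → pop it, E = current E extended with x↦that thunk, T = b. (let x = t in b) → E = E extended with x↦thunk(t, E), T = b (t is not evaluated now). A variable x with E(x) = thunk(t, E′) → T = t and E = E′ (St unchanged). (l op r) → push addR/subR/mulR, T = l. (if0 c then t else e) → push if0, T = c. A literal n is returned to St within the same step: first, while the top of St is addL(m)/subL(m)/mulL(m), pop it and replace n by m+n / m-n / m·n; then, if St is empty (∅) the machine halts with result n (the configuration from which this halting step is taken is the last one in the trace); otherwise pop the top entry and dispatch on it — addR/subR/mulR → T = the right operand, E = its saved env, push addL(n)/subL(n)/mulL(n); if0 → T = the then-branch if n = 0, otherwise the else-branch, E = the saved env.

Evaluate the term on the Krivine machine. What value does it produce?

0. [T=(let x = ((λx. ((λu. (4 - 0)) 7)) (let p = ((λz. z) 0) in ((λv. 6) -2))) in (-4 - ((λv. ((λw. x) x)) x))) | E=∅ | St=∅]
1. [T=(-4 - ((λv. ((λw. x) x)) x)) | E={x↦thunk(((λx. ((λu. (4 - 0)) 7)) (let p = ((λz. z) 0) in ((λv. 6) -2))), ∅)} | St=∅]
2. [T=-4 | E={x↦thunk(((λx. ((λu. (4 - 0)) 7)) (let p = ((λz. z) 0) in ((λv. 6) -2))), ∅)} | St=[subR]]
3. [T=((λv. ((λw. x) x)) x) | E={x↦thunk(((λx. ((λu. (4 - 0)) 7)) (let p = ((λz. z) 0) in ((λv. 6) -2))), ∅)} | St=[subL(-4)]]
4. [T=(λv. ((λw. x) x)) | E={x↦thunk(((λx. ((λu. (4 - 0)) 7)) (let p = ((λz. z) 0) in ((λv. 6) -2))), ∅)} | St=[thunk :: subL(-4)]]
5. [T=((λw. x) x) | E={v↦thunk(x, {x↦thunk(((λx. ((λu. (4 - 0)) 7)) (let p = ((λz. z) 0) in ((λv. 6) -2))), ∅)}), x↦thunk(((λx. ((λu. (4 - 0)) 7)) (let p = ((λz. z) 0) in ((λv. 6) -2))), ∅)} | St=[subL(-4)]]
6. [T=(λw. x) | E={v↦thunk(x, {x↦thunk(((λx. ((λu. (4 - 0)) 7)) (let p = ((λz. z) 0) in ((λv. 6) -2))), ∅)}), x↦thunk(((λx. ((λu. (4 - 0)) 7)) (let p = ((λz. z) 0) in ((λv. 6) -2))), ∅)} | St=[thunk :: subL(-4)]]
7. [T=x | E={w↦thunk(x, {v↦thunk(x, {x↦thunk(((λx. ((λu. (4 - 0)) 7)) (let p = ((λz. z) 0) in ((λv. 6) -2))), ∅)}), x↦thunk(((λx. ((λu. (4 - 0)) 7)) (let p = ((λz. z) 0) in ((λv. 6) -2))), ∅)}), v↦thunk(x, {x↦thunk(((λx. ((λu. (4 - 0)) 7)) (let p = ((λz. z) 0) in ((λv. 6) -2))), ∅)}), x↦thunk(((λx. ((λu. (4 - 0)) 7)) (let p = ((λz. z) 0) in ((λv. 6) -2))), ∅)} | St=[subL(-4)]]
8. [T=((λx. ((λu. (4 - 0)) 7)) (let p = ((λz. z) 0) in ((λv. 6) -2))) | E=∅ | St=[subL(-4)]]
9. [T=(λx. ((λu. (4 - 0)) 7)) | E=∅ | St=[thunk :: subL(-4)]]
10. [T=((λu. (4 - 0)) 7) | E={x↦thunk((let p = ((λz. z) 0) in ((λv. 6) -2)), ∅)} | St=[subL(-4)]]
11. [T=(λu. (4 - 0)) | E={x↦thunk((let p = ((λz. z) 0) in ((λv. 6) -2)), ∅)} | St=[thunk :: subL(-4)]]
12. [T=(4 - 0) | E={u↦thunk(7, {x↦thunk((let p = ((λz. z) 0) in ((λv. 6) -2)), ∅)}), x↦thunk((let p = ((λz. z) 0) in ((λv. 6) -2)), ∅)} | St=[subL(-4)]]
13. [T=4 | E={u↦thunk(7, {x↦thunk((let p = ((λz. z) 0) in ((λv. 6) -2)), ∅)}), x↦thunk((let p = ((λz. z) 0) in ((λv. 6) -2)), ∅)} | St=[subR :: subL(-4)]]
14. [T=0 | E={u↦thunk(7, {x↦thunk((let p = ((λz. z) 0) in ((λv. 6) -2)), ∅)}), x↦thunk((let p = ((λz. z) 0) in ((λv. 6) -2)), ∅)} | St=[subL(4) :: subL(-4)]]
→ final value -8

Answer: -8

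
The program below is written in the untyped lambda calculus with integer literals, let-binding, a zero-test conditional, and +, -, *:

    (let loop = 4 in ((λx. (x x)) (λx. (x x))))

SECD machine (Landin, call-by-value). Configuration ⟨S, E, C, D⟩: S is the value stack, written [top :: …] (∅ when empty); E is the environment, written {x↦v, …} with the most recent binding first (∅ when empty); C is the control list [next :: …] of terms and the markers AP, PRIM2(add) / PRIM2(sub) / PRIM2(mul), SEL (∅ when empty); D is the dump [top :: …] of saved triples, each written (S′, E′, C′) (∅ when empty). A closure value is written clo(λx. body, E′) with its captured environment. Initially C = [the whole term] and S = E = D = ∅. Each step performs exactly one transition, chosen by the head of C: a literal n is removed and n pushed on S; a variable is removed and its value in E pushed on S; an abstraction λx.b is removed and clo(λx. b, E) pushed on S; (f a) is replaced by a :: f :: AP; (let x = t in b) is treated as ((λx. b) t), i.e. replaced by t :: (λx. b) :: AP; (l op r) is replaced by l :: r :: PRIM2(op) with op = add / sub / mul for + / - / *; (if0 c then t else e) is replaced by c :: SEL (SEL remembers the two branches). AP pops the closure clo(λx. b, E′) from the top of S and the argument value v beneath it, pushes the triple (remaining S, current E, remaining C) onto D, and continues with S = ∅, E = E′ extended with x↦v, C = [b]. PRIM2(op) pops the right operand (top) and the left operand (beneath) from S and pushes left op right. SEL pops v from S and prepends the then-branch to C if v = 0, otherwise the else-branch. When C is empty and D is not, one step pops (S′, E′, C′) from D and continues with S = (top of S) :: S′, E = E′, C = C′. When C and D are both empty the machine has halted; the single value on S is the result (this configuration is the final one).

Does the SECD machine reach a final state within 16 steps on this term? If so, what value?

[0] <S=∅, E=∅, C=[(let loop = 4 in ((λx. (x x)) (λx. (x x))))], D=∅>
[1] <S=∅, E=∅, C=[4 :: (λloop. ((λx. (x x)) (λx. (x x)))) :: AP], D=∅>
[2] <S=[4], E=∅, C=[(λloop. ((λx. (x x)) (λx. (x x)))) :: AP], D=∅>
[3] <S=[clo(λloop. ((λx. (x x)) (λx. (x x))), ∅) :: 4], E=∅, C=[AP], D=∅>
[4] <S=∅, E={loop↦4}, C=[((λx. (x x)) (λx. (x x)))], D=[(∅, ∅, ∅)]>
[5] <S=∅, E={loop↦4}, C=[(λx. (x x)) :: (λx. (x x)) :: AP], D=[(∅, ∅, ∅)]>
[6] <S=[clo(λx. (x x), {loop↦4})], E={loop↦4}, C=[(λx. (x x)) :: AP], D=[(∅, ∅, ∅)]>
[7] <S=[clo(λx. (x x), {loop↦4}) :: clo(λx. (x x), {loop↦4})], E={loop↦4}, C=[AP], D=[(∅, ∅, ∅)]>
[8] <S=∅, E={x↦clo(λx. (x x), {loop↦4}), loop↦4}, C=[(x x)], D=[(∅, {loop↦4}, ∅) :: (∅, ∅, ∅)]>
[9] <S=∅, E={x↦clo(λx. (x x), {loop↦4}), loop↦4}, C=[x :: x :: AP], D=[(∅, {loop↦4}, ∅) :: (∅, ∅, ∅)]>
[10] <S=[clo(λx. (x x), {loop↦4})], E={x↦clo(λx. (x x), {loop↦4}), loop↦4}, C=[x :: AP], D=[(∅, {loop↦4}, ∅) :: (∅, ∅, ∅)]>
[11] <S=[clo(λx. (x x), {loop↦4}) :: clo(λx. (x x), {loop↦4})], E={x↦clo(λx. (x x), {loop↦4}), loop↦4}, C=[AP], D=[(∅, {loop↦4}, ∅) :: (∅, ∅, ∅)]>
[12] <S=∅, E={x↦clo(λx. (x x), {loop↦4}), loop↦4}, C=[(x x)], D=[(∅, {x↦clo(λx. (x x), {loop↦4}), loop↦4}, ∅) :: (∅, {loop↦4}, ∅) :: (∅, ∅, ∅)]>
[13] <S=∅, E={x↦clo(λx. (x x), {loop↦4}), loop↦4}, C=[x :: x :: AP], D=[(∅, {x↦clo(λx. (x x), {loop↦4}), loop↦4}, ∅) :: (∅, {loop↦4}, ∅) :: (∅, ∅, ∅)]>
[14] <S=[clo(λx. (x x), {loop↦4})], E={x↦clo(λx. (x x), {loop↦4}), loop↦4}, C=[x :: AP], D=[(∅, {x↦clo(λx. (x x), {loop↦4}), loop↦4}, ∅) :: (∅, {loop↦4}, ∅) :: (∅, ∅, ∅)]>
[15] <S=[clo(λx. (x x), {loop↦4}) :: clo(λx. (x x), {loop↦4})], E={x↦clo(λx. (x x), {loop↦4}), loop↦4}, C=[AP], D=[(∅, {x↦clo(λx. (x x), {loop↦4}), loop↦4}, ∅) :: (∅, {loop↦4}, ∅) :: (∅, ∅, ∅)]>
[16] <S=∅, E={x↦clo(λx. (x x), {loop↦4}), loop↦4}, C=[(x x)], D=[(∅, {x↦clo(λx. (x x), {loop↦4}), loop↦4}, ∅) :: (∅, {x↦clo(λx. (x x), {loop↦4}), loop↦4}, ∅) :: (∅, {loop↦4}, ∅) :: (∅, ∅, ∅)]>
→ 16 transitions taken and the configuration is still not final: no result within 16 steps

Answer: DIVERGES (no final state within 16 steps)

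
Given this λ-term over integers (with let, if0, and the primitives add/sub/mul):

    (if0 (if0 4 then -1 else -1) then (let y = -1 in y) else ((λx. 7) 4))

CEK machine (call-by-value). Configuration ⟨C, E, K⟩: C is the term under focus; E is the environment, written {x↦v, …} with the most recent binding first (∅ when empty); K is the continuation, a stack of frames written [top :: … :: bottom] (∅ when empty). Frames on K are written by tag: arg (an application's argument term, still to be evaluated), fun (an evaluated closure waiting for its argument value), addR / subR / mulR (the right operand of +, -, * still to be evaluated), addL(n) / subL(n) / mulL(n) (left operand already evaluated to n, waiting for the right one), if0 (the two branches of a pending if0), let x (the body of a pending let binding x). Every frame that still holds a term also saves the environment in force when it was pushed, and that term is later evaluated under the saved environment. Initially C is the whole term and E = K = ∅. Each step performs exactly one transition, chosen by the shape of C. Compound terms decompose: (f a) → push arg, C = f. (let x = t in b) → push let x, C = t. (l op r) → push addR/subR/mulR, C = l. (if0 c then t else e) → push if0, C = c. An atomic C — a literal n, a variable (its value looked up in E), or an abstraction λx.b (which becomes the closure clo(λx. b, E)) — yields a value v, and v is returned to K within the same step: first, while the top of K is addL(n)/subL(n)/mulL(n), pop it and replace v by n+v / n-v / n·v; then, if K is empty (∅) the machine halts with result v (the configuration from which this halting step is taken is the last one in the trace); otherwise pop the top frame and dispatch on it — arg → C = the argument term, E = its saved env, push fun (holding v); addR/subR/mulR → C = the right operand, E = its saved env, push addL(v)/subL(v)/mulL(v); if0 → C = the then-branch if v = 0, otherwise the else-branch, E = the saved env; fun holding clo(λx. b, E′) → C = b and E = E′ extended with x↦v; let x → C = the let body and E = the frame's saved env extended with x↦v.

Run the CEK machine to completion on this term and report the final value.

Answer: 7

Derivation:
[0] [C=(if0 (if0 4 then -1 else -1) then (let y = -1 in y) else ((λx. 7) 4)) | E=∅ | K=∅]
[1] [C=(if0 4 then -1 else -1) | E=∅ | K=[if0]]
[2] [C=4 | E=∅ | K=[if0 :: if0]]
[3] [C=-1 | E=∅ | K=[if0]]
[4] [C=((λx. 7) 4) | E=∅ | K=∅]
[5] [C=(λx. 7) | E=∅ | K=[arg]]
[6] [C=4 | E=∅ | K=[fun]]
[7] [C=7 | E={x↦4} | K=∅]
→ final value 7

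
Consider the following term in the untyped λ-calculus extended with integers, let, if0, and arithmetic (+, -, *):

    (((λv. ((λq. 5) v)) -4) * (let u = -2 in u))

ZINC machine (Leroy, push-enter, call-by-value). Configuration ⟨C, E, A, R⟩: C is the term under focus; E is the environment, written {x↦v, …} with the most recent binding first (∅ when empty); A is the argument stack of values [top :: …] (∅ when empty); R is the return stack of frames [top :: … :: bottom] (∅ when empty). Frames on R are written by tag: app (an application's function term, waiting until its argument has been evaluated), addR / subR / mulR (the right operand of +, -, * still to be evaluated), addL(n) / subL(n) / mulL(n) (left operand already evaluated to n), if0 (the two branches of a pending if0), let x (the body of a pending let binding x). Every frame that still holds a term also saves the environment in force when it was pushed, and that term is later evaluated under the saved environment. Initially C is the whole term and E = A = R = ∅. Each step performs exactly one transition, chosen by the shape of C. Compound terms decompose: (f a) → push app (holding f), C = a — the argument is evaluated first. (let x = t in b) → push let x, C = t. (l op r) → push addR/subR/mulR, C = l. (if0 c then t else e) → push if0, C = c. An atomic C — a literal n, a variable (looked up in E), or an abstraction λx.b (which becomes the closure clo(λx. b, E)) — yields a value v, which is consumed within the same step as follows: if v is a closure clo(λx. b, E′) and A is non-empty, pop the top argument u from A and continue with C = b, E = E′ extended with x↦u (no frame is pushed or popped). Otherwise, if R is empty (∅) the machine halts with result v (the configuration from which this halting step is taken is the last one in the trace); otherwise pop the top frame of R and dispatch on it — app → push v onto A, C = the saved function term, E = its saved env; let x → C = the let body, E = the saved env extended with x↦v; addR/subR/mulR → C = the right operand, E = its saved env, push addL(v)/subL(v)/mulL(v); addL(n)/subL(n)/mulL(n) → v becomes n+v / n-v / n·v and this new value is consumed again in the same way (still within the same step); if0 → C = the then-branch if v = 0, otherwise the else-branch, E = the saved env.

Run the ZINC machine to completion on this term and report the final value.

Answer: -10

Execution trace:
step 0: <C=(((λv. ((λq. 5) v)) -4) * (let u = -2 in u)), E=∅, A=∅, R=∅>
step 1: <C=((λv. ((λq. 5) v)) -4), E=∅, A=∅, R=[mulR]>
step 2: <C=-4, E=∅, A=∅, R=[app :: mulR]>
step 3: <C=(λv. ((λq. 5) v)), E=∅, A=[-4], R=[mulR]>
step 4: <C=((λq. 5) v), E={v↦-4}, A=∅, R=[mulR]>
step 5: <C=v, E={v↦-4}, A=∅, R=[app :: mulR]>
step 6: <C=(λq. 5), E={v↦-4}, A=[-4], R=[mulR]>
step 7: <C=5, E={q↦-4, v↦-4}, A=∅, R=[mulR]>
step 8: <C=(let u = -2 in u), E=∅, A=∅, R=[mulL(5)]>
step 9: <C=-2, E=∅, A=∅, R=[let u :: mulL(5)]>
step 10: <C=u, E={u↦-2}, A=∅, R=[mulL(5)]>
→ final value -10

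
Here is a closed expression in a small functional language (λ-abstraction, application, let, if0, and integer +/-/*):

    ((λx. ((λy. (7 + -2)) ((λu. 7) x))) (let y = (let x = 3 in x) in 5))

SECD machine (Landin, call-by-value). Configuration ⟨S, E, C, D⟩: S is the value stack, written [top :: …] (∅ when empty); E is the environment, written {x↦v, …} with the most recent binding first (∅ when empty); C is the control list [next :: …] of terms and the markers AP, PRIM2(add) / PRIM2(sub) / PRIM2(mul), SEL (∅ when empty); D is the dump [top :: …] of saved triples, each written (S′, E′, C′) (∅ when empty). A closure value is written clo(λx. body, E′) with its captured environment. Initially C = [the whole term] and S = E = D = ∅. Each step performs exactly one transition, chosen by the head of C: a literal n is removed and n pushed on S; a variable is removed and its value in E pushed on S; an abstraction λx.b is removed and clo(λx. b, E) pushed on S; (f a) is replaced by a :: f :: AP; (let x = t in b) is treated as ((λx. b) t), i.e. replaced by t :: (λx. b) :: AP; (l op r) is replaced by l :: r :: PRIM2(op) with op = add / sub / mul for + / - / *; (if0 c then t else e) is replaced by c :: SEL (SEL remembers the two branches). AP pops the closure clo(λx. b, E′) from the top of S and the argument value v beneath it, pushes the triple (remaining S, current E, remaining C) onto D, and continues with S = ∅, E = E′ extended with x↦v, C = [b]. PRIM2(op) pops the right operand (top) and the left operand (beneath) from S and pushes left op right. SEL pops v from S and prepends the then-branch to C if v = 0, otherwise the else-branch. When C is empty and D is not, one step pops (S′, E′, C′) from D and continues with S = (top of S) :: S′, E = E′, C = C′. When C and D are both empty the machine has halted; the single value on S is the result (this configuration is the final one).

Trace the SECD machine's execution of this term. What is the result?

0. ⟨S=∅; E=∅; C=[((λx. ((λy. (7 + -2)) ((λu. 7) x))) (let y = (let x = 3 in x) in 5))]; D=∅⟩
1. ⟨S=∅; E=∅; C=[(let y = (let x = 3 in x) in 5) :: (λx. ((λy. (7 + -2)) ((λu. 7) x))) :: AP]; D=∅⟩
2. ⟨S=∅; E=∅; C=[(let x = 3 in x) :: (λy. 5) :: AP :: (λx. ((λy. (7 + -2)) ((λu. 7) x))) :: AP]; D=∅⟩
3. ⟨S=∅; E=∅; C=[3 :: (λx. x) :: AP :: (λy. 5) :: AP :: (λx. ((λy. (7 + -2)) ((λu. 7) x))) :: AP]; D=∅⟩
4. ⟨S=[3]; E=∅; C=[(λx. x) :: AP :: (λy. 5) :: AP :: (λx. ((λy. (7 + -2)) ((λu. 7) x))) :: AP]; D=∅⟩
5. ⟨S=[clo(λx. x, ∅) :: 3]; E=∅; C=[AP :: (λy. 5) :: AP :: (λx. ((λy. (7 + -2)) ((λu. 7) x))) :: AP]; D=∅⟩
6. ⟨S=∅; E={x↦3}; C=[x]; D=[(∅, ∅, [(λy. 5) :: AP :: (λx. ((λy. (7 + -2)) ((λu. 7) x))) :: AP])]⟩
7. ⟨S=[3]; E={x↦3}; C=∅; D=[(∅, ∅, [(λy. 5) :: AP :: (λx. ((λy. (7 + -2)) ((λu. 7) x))) :: AP])]⟩
8. ⟨S=[3]; E=∅; C=[(λy. 5) :: AP :: (λx. ((λy. (7 + -2)) ((λu. 7) x))) :: AP]; D=∅⟩
9. ⟨S=[clo(λy. 5, ∅) :: 3]; E=∅; C=[AP :: (λx. ((λy. (7 + -2)) ((λu. 7) x))) :: AP]; D=∅⟩
10. ⟨S=∅; E={y↦3}; C=[5]; D=[(∅, ∅, [(λx. ((λy. (7 + -2)) ((λu. 7) x))) :: AP])]⟩
11. ⟨S=[5]; E={y↦3}; C=∅; D=[(∅, ∅, [(λx. ((λy. (7 + -2)) ((λu. 7) x))) :: AP])]⟩
12. ⟨S=[5]; E=∅; C=[(λx. ((λy. (7 + -2)) ((λu. 7) x))) :: AP]; D=∅⟩
13. ⟨S=[clo(λx. ((λy. (7 + -2)) ((λu. 7) x)), ∅) :: 5]; E=∅; C=[AP]; D=∅⟩
14. ⟨S=∅; E={x↦5}; C=[((λy. (7 + -2)) ((λu. 7) x))]; D=[(∅, ∅, ∅)]⟩
15. ⟨S=∅; E={x↦5}; C=[((λu. 7) x) :: (λy. (7 + -2)) :: AP]; D=[(∅, ∅, ∅)]⟩
16. ⟨S=∅; E={x↦5}; C=[x :: (λu. 7) :: AP :: (λy. (7 + -2)) :: AP]; D=[(∅, ∅, ∅)]⟩
17. ⟨S=[5]; E={x↦5}; C=[(λu. 7) :: AP :: (λy. (7 + -2)) :: AP]; D=[(∅, ∅, ∅)]⟩
18. ⟨S=[clo(λu. 7, {x↦5}) :: 5]; E={x↦5}; C=[AP :: (λy. (7 + -2)) :: AP]; D=[(∅, ∅, ∅)]⟩
19. ⟨S=∅; E={u↦5, x↦5}; C=[7]; D=[(∅, {x↦5}, [(λy. (7 + -2)) :: AP]) :: (∅, ∅, ∅)]⟩
20. ⟨S=[7]; E={u↦5, x↦5}; C=∅; D=[(∅, {x↦5}, [(λy. (7 + -2)) :: AP]) :: (∅, ∅, ∅)]⟩
21. ⟨S=[7]; E={x↦5}; C=[(λy. (7 + -2)) :: AP]; D=[(∅, ∅, ∅)]⟩
22. ⟨S=[clo(λy. (7 + -2), {x↦5}) :: 7]; E={x↦5}; C=[AP]; D=[(∅, ∅, ∅)]⟩
23. ⟨S=∅; E={y↦7, x↦5}; C=[(7 + -2)]; D=[(∅, {x↦5}, ∅) :: (∅, ∅, ∅)]⟩
24. ⟨S=∅; E={y↦7, x↦5}; C=[7 :: -2 :: PRIM2(add)]; D=[(∅, {x↦5}, ∅) :: (∅, ∅, ∅)]⟩
25. ⟨S=[7]; E={y↦7, x↦5}; C=[-2 :: PRIM2(add)]; D=[(∅, {x↦5}, ∅) :: (∅, ∅, ∅)]⟩
26. ⟨S=[-2 :: 7]; E={y↦7, x↦5}; C=[PRIM2(add)]; D=[(∅, {x↦5}, ∅) :: (∅, ∅, ∅)]⟩
27. ⟨S=[5]; E={y↦7, x↦5}; C=∅; D=[(∅, {x↦5}, ∅) :: (∅, ∅, ∅)]⟩
28. ⟨S=[5]; E={x↦5}; C=∅; D=[(∅, ∅, ∅)]⟩
29. ⟨S=[5]; E=∅; C=∅; D=∅⟩
→ final value 5

Answer: 5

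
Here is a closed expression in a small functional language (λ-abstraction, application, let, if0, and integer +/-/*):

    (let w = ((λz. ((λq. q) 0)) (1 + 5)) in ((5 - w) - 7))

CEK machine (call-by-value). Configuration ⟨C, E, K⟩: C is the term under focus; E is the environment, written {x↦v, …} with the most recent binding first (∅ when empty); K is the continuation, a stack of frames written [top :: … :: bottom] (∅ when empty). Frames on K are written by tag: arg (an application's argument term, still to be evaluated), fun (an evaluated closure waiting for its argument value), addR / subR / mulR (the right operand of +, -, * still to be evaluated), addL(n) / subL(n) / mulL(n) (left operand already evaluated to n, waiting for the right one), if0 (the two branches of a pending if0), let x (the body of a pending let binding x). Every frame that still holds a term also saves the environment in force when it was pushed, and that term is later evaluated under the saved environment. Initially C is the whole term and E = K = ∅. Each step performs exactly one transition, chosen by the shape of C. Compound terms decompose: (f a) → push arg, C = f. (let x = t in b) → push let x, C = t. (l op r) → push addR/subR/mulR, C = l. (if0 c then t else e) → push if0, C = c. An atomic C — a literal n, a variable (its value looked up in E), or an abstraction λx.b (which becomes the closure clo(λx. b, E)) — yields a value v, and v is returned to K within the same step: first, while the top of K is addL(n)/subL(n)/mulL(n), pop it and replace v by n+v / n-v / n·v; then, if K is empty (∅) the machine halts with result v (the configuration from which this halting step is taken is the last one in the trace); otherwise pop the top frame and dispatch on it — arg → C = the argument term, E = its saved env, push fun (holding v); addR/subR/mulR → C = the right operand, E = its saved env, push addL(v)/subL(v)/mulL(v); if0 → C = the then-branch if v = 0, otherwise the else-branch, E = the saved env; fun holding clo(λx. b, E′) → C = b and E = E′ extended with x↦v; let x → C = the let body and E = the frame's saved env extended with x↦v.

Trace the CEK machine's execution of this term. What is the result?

Answer: -2

Derivation:
0. ⟨C=(let w = ((λz. ((λq. q) 0)) (1 + 5)) in ((5 - w) - 7)); E=∅; K=∅⟩
1. ⟨C=((λz. ((λq. q) 0)) (1 + 5)); E=∅; K=[let w]⟩
2. ⟨C=(λz. ((λq. q) 0)); E=∅; K=[arg :: let w]⟩
3. ⟨C=(1 + 5); E=∅; K=[fun :: let w]⟩
4. ⟨C=1; E=∅; K=[addR :: fun :: let w]⟩
5. ⟨C=5; E=∅; K=[addL(1) :: fun :: let w]⟩
6. ⟨C=((λq. q) 0); E={z↦6}; K=[let w]⟩
7. ⟨C=(λq. q); E={z↦6}; K=[arg :: let w]⟩
8. ⟨C=0; E={z↦6}; K=[fun :: let w]⟩
9. ⟨C=q; E={q↦0, z↦6}; K=[let w]⟩
10. ⟨C=((5 - w) - 7); E={w↦0}; K=∅⟩
11. ⟨C=(5 - w); E={w↦0}; K=[subR]⟩
12. ⟨C=5; E={w↦0}; K=[subR :: subR]⟩
13. ⟨C=w; E={w↦0}; K=[subL(5) :: subR]⟩
14. ⟨C=7; E={w↦0}; K=[subL(5)]⟩
→ final value -2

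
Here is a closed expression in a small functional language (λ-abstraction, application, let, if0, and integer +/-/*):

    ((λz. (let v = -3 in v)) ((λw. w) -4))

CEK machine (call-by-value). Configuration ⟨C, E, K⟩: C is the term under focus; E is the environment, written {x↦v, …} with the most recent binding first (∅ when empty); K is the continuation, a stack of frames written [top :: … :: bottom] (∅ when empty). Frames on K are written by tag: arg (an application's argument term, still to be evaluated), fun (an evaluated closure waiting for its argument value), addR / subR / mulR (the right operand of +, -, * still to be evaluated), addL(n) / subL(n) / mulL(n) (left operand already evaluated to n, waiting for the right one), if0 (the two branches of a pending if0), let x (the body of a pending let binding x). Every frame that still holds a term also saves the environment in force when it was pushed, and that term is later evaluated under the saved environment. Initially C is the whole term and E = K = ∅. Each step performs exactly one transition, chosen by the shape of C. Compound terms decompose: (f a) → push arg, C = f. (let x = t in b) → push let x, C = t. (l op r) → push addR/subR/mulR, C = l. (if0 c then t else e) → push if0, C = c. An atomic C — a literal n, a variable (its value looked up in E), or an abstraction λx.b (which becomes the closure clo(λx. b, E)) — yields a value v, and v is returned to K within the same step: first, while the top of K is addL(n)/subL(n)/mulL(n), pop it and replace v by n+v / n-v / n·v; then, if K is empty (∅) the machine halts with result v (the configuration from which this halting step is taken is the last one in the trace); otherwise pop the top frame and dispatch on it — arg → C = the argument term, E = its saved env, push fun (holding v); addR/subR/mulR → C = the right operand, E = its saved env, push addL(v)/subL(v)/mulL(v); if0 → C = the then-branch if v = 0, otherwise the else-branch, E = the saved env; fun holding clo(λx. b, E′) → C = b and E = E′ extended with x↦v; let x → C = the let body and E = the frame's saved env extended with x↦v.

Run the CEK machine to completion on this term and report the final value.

step 0: [C=((λz. (let v = -3 in v)) ((λw. w) -4)) | E=∅ | K=∅]
step 1: [C=(λz. (let v = -3 in v)) | E=∅ | K=[arg]]
step 2: [C=((λw. w) -4) | E=∅ | K=[fun]]
step 3: [C=(λw. w) | E=∅ | K=[arg :: fun]]
step 4: [C=-4 | E=∅ | K=[fun :: fun]]
step 5: [C=w | E={w↦-4} | K=[fun]]
step 6: [C=(let v = -3 in v) | E={z↦-4} | K=∅]
step 7: [C=-3 | E={z↦-4} | K=[let v]]
step 8: [C=v | E={v↦-3, z↦-4} | K=∅]
→ final value -3

Answer: -3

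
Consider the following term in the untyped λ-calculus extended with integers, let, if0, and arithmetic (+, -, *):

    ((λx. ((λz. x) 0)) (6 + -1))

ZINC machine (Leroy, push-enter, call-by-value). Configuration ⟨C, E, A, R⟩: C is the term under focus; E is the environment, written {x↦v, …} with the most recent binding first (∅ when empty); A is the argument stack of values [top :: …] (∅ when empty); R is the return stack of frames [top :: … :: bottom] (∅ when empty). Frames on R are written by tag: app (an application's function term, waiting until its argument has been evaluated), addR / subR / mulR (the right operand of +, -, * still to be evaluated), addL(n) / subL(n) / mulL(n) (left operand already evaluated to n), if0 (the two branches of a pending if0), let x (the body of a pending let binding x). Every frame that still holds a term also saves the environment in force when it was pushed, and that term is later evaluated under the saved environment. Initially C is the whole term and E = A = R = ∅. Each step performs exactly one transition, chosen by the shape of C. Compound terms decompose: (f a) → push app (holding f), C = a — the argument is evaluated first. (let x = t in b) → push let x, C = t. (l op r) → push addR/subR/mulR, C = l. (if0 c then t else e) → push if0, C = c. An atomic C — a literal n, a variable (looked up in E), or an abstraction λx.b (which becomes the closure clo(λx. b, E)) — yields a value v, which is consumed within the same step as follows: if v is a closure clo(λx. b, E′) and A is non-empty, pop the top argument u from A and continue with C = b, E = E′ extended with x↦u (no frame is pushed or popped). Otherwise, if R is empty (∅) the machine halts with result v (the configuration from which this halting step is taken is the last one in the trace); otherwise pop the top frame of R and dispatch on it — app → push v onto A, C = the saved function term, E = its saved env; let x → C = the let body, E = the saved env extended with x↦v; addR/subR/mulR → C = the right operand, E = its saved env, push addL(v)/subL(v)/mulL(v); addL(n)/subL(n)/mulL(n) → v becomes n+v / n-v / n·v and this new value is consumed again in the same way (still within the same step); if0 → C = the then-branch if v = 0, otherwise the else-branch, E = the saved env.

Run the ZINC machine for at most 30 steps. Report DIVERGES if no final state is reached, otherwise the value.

Answer: 5

Execution trace:
t=0: [C=((λx. ((λz. x) 0)) (6 + -1)) | E=∅ | A=∅ | R=∅]
t=1: [C=(6 + -1) | E=∅ | A=∅ | R=[app]]
t=2: [C=6 | E=∅ | A=∅ | R=[addR :: app]]
t=3: [C=-1 | E=∅ | A=∅ | R=[addL(6) :: app]]
t=4: [C=(λx. ((λz. x) 0)) | E=∅ | A=[5] | R=∅]
t=5: [C=((λz. x) 0) | E={x↦5} | A=∅ | R=∅]
t=6: [C=0 | E={x↦5} | A=∅ | R=[app]]
t=7: [C=(λz. x) | E={x↦5} | A=[0] | R=∅]
t=8: [C=x | E={z↦0, x↦5} | A=∅ | R=∅]
→ final value 5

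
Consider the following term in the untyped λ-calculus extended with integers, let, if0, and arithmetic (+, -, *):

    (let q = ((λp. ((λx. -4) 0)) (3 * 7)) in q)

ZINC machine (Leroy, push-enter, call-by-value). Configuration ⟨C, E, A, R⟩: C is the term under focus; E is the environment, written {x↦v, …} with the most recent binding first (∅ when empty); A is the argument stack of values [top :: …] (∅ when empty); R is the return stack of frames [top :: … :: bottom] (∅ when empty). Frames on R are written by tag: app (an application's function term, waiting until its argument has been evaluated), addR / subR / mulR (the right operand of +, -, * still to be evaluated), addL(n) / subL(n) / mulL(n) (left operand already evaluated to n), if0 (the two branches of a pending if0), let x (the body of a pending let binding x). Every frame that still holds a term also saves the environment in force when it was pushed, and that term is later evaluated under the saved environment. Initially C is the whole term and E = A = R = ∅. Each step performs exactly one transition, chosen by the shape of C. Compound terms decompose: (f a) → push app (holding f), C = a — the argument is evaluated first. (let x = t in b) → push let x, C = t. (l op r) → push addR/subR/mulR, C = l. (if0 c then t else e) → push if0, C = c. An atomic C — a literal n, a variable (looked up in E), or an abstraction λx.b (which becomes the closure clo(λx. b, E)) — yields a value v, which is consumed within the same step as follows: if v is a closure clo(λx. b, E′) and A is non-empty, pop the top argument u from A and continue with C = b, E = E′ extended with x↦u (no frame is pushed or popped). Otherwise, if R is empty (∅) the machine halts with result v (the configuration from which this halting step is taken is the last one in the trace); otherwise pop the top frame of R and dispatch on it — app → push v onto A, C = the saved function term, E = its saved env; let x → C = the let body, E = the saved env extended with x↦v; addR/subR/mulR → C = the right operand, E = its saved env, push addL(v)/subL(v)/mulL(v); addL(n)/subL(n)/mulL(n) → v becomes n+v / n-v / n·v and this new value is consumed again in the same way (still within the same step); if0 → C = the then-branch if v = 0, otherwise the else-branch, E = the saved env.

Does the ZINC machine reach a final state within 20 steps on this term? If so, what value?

Answer: -4

Machine steps:
t=0: [C=(let q = ((λp. ((λx. -4) 0)) (3 * 7)) in q) | E=∅ | A=∅ | R=∅]
t=1: [C=((λp. ((λx. -4) 0)) (3 * 7)) | E=∅ | A=∅ | R=[let q]]
t=2: [C=(3 * 7) | E=∅ | A=∅ | R=[app :: let q]]
t=3: [C=3 | E=∅ | A=∅ | R=[mulR :: app :: let q]]
t=4: [C=7 | E=∅ | A=∅ | R=[mulL(3) :: app :: let q]]
t=5: [C=(λp. ((λx. -4) 0)) | E=∅ | A=[21] | R=[let q]]
t=6: [C=((λx. -4) 0) | E={p↦21} | A=∅ | R=[let q]]
t=7: [C=0 | E={p↦21} | A=∅ | R=[app :: let q]]
t=8: [C=(λx. -4) | E={p↦21} | A=[0] | R=[let q]]
t=9: [C=-4 | E={x↦0, p↦21} | A=∅ | R=[let q]]
t=10: [C=q | E={q↦-4} | A=∅ | R=∅]
→ final value -4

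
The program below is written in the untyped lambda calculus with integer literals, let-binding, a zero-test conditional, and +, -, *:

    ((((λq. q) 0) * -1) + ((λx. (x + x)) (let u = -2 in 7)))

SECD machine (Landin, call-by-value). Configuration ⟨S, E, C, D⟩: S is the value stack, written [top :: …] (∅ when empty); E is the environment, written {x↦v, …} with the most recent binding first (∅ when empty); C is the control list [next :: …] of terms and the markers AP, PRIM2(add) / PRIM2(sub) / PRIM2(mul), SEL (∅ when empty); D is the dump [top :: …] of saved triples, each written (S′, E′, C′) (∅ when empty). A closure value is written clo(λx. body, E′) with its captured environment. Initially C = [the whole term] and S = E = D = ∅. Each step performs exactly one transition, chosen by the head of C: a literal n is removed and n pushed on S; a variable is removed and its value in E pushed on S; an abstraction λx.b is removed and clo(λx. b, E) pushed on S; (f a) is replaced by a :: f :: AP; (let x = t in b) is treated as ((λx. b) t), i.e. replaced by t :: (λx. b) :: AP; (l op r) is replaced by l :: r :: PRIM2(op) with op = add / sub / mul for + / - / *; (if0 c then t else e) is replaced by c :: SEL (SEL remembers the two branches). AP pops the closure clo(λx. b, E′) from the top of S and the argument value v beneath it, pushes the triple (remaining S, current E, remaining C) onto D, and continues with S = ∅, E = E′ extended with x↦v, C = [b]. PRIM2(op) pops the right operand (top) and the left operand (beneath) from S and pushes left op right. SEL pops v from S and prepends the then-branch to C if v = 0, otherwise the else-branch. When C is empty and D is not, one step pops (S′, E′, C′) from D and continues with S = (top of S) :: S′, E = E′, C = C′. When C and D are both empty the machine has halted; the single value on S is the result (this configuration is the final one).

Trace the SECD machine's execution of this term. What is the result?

Answer: 14

Execution trace:
[0] ⟨S=∅; E=∅; C=[((((λq. q) 0) * -1) + ((λx. (x + x)) (let u = -2 in 7)))]; D=∅⟩
[1] ⟨S=∅; E=∅; C=[(((λq. q) 0) * -1) :: ((λx. (x + x)) (let u = -2 in 7)) :: PRIM2(add)]; D=∅⟩
[2] ⟨S=∅; E=∅; C=[((λq. q) 0) :: -1 :: PRIM2(mul) :: ((λx. (x + x)) (let u = -2 in 7)) :: PRIM2(add)]; D=∅⟩
[3] ⟨S=∅; E=∅; C=[0 :: (λq. q) :: AP :: -1 :: PRIM2(mul) :: ((λx. (x + x)) (let u = -2 in 7)) :: PRIM2(add)]; D=∅⟩
[4] ⟨S=[0]; E=∅; C=[(λq. q) :: AP :: -1 :: PRIM2(mul) :: ((λx. (x + x)) (let u = -2 in 7)) :: PRIM2(add)]; D=∅⟩
[5] ⟨S=[clo(λq. q, ∅) :: 0]; E=∅; C=[AP :: -1 :: PRIM2(mul) :: ((λx. (x + x)) (let u = -2 in 7)) :: PRIM2(add)]; D=∅⟩
[6] ⟨S=∅; E={q↦0}; C=[q]; D=[(∅, ∅, [-1 :: PRIM2(mul) :: ((λx. (x + x)) (let u = -2 in 7)) :: PRIM2(add)])]⟩
[7] ⟨S=[0]; E={q↦0}; C=∅; D=[(∅, ∅, [-1 :: PRIM2(mul) :: ((λx. (x + x)) (let u = -2 in 7)) :: PRIM2(add)])]⟩
[8] ⟨S=[0]; E=∅; C=[-1 :: PRIM2(mul) :: ((λx. (x + x)) (let u = -2 in 7)) :: PRIM2(add)]; D=∅⟩
[9] ⟨S=[-1 :: 0]; E=∅; C=[PRIM2(mul) :: ((λx. (x + x)) (let u = -2 in 7)) :: PRIM2(add)]; D=∅⟩
[10] ⟨S=[0]; E=∅; C=[((λx. (x + x)) (let u = -2 in 7)) :: PRIM2(add)]; D=∅⟩
[11] ⟨S=[0]; E=∅; C=[(let u = -2 in 7) :: (λx. (x + x)) :: AP :: PRIM2(add)]; D=∅⟩
[12] ⟨S=[0]; E=∅; C=[-2 :: (λu. 7) :: AP :: (λx. (x + x)) :: AP :: PRIM2(add)]; D=∅⟩
[13] ⟨S=[-2 :: 0]; E=∅; C=[(λu. 7) :: AP :: (λx. (x + x)) :: AP :: PRIM2(add)]; D=∅⟩
[14] ⟨S=[clo(λu. 7, ∅) :: -2 :: 0]; E=∅; C=[AP :: (λx. (x + x)) :: AP :: PRIM2(add)]; D=∅⟩
[15] ⟨S=∅; E={u↦-2}; C=[7]; D=[([0], ∅, [(λx. (x + x)) :: AP :: PRIM2(add)])]⟩
[16] ⟨S=[7]; E={u↦-2}; C=∅; D=[([0], ∅, [(λx. (x + x)) :: AP :: PRIM2(add)])]⟩
[17] ⟨S=[7 :: 0]; E=∅; C=[(λx. (x + x)) :: AP :: PRIM2(add)]; D=∅⟩
[18] ⟨S=[clo(λx. (x + x), ∅) :: 7 :: 0]; E=∅; C=[AP :: PRIM2(add)]; D=∅⟩
[19] ⟨S=∅; E={x↦7}; C=[(x + x)]; D=[([0], ∅, [PRIM2(add)])]⟩
[20] ⟨S=∅; E={x↦7}; C=[x :: x :: PRIM2(add)]; D=[([0], ∅, [PRIM2(add)])]⟩
[21] ⟨S=[7]; E={x↦7}; C=[x :: PRIM2(add)]; D=[([0], ∅, [PRIM2(add)])]⟩
[22] ⟨S=[7 :: 7]; E={x↦7}; C=[PRIM2(add)]; D=[([0], ∅, [PRIM2(add)])]⟩
[23] ⟨S=[14]; E={x↦7}; C=∅; D=[([0], ∅, [PRIM2(add)])]⟩
[24] ⟨S=[14 :: 0]; E=∅; C=[PRIM2(add)]; D=∅⟩
[25] ⟨S=[14]; E=∅; C=∅; D=∅⟩
→ final value 14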